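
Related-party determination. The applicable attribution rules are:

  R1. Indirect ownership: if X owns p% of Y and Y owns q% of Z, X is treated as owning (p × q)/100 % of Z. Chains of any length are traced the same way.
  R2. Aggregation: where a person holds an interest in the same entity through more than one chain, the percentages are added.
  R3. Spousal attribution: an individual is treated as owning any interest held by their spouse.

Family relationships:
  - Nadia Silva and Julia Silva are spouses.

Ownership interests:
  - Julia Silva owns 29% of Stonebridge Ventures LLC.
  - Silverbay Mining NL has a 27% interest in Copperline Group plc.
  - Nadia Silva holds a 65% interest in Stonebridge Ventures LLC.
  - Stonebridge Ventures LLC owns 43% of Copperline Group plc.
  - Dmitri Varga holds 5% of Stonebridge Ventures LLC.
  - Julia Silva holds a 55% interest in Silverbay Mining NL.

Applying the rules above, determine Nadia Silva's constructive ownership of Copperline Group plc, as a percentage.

By spousal attribution (R3), Nadia Silva is treated as also owning Julia Silva's interest in Stonebridge Ventures LLC, giving 65% + 29% = 94%.
By spousal attribution (R3), Nadia Silva is treated as owning Julia Silva's 55% interest in Silverbay Mining NL.
Chain via Stonebridge Ventures LLC (R1): 94% × 43% = 40.42% of Copperline Group plc.
Chain via Silverbay Mining NL (R1): 55% × 27% = 14.85% of Copperline Group plc.
Aggregating (R2): 40.42% + 14.85% = 55.27%.

55.27%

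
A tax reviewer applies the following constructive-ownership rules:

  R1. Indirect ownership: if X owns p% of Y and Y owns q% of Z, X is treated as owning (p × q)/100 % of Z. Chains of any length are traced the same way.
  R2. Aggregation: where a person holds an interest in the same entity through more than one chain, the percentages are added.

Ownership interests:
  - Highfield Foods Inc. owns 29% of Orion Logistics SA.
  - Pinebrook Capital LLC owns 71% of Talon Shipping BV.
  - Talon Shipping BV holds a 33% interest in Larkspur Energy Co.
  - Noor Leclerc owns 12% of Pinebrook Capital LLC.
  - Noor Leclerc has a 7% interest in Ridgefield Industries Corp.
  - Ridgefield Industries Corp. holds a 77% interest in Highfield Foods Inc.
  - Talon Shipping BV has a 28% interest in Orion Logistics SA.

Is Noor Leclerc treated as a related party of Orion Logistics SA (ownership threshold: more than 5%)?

Chain via Pinebrook Capital LLC → Talon Shipping BV (R1): 12% × 71% × 28% = 2.3856% of Orion Logistics SA.
Chain via Ridgefield Industries Corp. → Highfield Foods Inc. (R1): 7% × 77% × 29% = 1.5631% of Orion Logistics SA.
Aggregating (R2): 2.3856% + 1.5631% = 3.9487%.
3.9487% does not exceed the 5% threshold, so Noor is not a related party to Orion Logistics SA.

No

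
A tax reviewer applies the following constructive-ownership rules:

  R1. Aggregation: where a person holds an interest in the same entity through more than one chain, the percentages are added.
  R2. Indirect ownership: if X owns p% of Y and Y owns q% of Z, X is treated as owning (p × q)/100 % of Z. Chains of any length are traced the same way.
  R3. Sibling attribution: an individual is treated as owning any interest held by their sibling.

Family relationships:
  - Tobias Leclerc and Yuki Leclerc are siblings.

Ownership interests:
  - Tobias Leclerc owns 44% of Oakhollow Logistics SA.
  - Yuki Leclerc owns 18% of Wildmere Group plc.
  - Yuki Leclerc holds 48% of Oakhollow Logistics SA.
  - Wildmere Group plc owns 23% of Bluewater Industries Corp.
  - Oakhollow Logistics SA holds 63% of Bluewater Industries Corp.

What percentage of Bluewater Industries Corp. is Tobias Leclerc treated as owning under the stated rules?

By sibling attribution (R3), Tobias Leclerc is treated as also owning Yuki Leclerc's interest in Oakhollow Logistics SA, giving 44% + 48% = 92%.
By sibling attribution (R3), Tobias Leclerc is treated as owning Yuki Leclerc's 18% interest in Wildmere Group plc.
Chain via Oakhollow Logistics SA (R2): 92% × 63% = 57.96% of Bluewater Industries Corp.
Chain via Wildmere Group plc (R2): 18% × 23% = 4.14% of Bluewater Industries Corp.
Aggregating (R1): 57.96% + 4.14% = 62.1%.

62.1%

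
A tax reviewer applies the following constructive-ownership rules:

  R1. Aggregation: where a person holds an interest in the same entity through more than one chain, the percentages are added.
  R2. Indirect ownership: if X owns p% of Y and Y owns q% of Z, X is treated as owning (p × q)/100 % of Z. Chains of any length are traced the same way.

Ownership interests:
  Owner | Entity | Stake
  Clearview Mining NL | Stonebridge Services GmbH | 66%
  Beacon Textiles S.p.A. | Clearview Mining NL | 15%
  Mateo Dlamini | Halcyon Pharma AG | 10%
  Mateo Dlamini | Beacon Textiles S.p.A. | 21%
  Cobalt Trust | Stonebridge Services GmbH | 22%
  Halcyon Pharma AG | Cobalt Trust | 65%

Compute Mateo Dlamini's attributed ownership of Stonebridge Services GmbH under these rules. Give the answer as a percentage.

Chain via Beacon Textiles S.p.A. → Clearview Mining NL (R2): 21% × 15% × 66% = 2.079% of Stonebridge Services GmbH.
Chain via Halcyon Pharma AG → Cobalt Trust (R2): 10% × 65% × 22% = 1.43% of Stonebridge Services GmbH.
Aggregating (R1): 2.079% + 1.43% = 3.509%.

3.509%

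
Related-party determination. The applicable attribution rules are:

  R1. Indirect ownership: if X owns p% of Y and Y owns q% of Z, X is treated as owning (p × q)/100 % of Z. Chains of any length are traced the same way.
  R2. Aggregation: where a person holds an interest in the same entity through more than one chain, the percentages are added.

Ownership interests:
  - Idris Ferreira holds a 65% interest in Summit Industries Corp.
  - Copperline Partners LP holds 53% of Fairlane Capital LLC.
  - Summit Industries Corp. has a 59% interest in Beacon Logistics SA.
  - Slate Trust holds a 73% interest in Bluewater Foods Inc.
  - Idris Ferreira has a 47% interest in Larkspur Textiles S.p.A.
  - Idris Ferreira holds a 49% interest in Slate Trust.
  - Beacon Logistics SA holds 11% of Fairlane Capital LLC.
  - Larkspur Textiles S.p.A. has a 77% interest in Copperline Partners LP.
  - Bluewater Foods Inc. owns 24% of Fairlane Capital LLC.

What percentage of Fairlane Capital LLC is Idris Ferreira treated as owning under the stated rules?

31.984%

Chain via Larkspur Textiles S.p.A. → Copperline Partners LP (R1): 47% × 77% × 53% = 19.1807% of Fairlane Capital LLC.
Chain via Summit Industries Corp. → Beacon Logistics SA (R1): 65% × 59% × 11% = 4.2185% of Fairlane Capital LLC.
Chain via Slate Trust → Bluewater Foods Inc. (R1): 49% × 73% × 24% = 8.5848% of Fairlane Capital LLC.
Aggregating (R2): 19.1807% + 4.2185% + 8.5848% = 31.984%.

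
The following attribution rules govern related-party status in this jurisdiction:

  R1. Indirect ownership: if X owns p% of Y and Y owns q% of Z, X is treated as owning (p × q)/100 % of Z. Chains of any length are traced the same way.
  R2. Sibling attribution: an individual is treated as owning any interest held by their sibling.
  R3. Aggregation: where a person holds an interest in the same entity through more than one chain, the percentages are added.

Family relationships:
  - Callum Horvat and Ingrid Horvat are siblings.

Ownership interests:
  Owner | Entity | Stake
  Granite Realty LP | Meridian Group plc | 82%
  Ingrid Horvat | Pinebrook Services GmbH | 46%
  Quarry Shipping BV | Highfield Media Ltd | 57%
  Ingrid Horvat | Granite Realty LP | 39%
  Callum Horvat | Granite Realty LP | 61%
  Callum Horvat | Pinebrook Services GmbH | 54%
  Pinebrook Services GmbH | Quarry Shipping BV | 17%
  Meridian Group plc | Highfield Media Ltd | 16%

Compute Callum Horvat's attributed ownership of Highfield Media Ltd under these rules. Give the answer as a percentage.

22.81%

By sibling attribution (R2), Callum Horvat is treated as also owning Ingrid Horvat's interest in Pinebrook Services GmbH, giving 54% + 46% = 100%.
By sibling attribution (R2), Callum Horvat is treated as also owning Ingrid Horvat's interest in Granite Realty LP, giving 61% + 39% = 100%.
Chain via Pinebrook Services GmbH → Quarry Shipping BV (R1): 100% × 17% × 57% = 9.69% of Highfield Media Ltd.
Chain via Granite Realty LP → Meridian Group plc (R1): 100% × 82% × 16% = 13.12% of Highfield Media Ltd.
Aggregating (R3): 9.69% + 13.12% = 22.81%.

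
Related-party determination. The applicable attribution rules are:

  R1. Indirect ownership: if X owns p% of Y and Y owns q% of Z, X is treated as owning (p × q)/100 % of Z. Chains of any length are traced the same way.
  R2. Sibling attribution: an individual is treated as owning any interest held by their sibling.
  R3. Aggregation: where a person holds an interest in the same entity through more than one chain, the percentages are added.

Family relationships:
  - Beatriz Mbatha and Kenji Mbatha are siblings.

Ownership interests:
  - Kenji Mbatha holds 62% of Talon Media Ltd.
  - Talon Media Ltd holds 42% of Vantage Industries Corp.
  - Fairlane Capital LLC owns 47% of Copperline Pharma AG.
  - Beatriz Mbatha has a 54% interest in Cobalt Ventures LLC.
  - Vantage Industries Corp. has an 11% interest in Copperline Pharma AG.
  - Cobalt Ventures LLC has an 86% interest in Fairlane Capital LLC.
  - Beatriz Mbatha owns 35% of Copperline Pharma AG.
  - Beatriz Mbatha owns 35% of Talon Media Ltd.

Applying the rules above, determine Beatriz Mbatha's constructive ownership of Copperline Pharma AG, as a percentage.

61.3082%

By sibling attribution (R2), Beatriz Mbatha is treated as also owning Kenji Mbatha's interest in Talon Media Ltd, giving 35% + 62% = 97%.
Chain via Cobalt Ventures LLC → Fairlane Capital LLC (R1): 54% × 86% × 47% = 21.8268% of Copperline Pharma AG.
Chain via Talon Media Ltd → Vantage Industries Corp. (R1): 97% × 42% × 11% = 4.4814% of Copperline Pharma AG.
Direct interest in Copperline Pharma AG: 35%.
Aggregating (R3): 21.8268% + 4.4814% + 35% = 61.3082%.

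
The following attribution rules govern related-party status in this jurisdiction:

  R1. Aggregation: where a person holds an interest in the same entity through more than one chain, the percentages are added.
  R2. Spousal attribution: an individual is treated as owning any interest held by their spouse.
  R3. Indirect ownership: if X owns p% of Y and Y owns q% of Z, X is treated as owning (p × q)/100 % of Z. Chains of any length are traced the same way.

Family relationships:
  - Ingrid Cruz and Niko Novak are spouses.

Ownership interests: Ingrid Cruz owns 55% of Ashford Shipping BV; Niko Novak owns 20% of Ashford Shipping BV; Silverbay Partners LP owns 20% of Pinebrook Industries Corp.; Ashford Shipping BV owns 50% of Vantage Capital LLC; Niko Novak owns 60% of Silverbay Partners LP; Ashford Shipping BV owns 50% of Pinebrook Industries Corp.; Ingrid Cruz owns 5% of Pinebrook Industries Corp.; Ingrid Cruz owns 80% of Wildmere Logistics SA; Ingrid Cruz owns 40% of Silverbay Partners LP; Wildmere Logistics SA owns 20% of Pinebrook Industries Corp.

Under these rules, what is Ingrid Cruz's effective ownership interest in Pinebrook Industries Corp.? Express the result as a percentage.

By spousal attribution (R2), Ingrid Cruz is treated as also owning Niko Novak's interest in Ashford Shipping BV, giving 55% + 20% = 75%.
By spousal attribution (R2), Ingrid Cruz is treated as also owning Niko Novak's interest in Silverbay Partners LP, giving 40% + 60% = 100%.
Chain via Wildmere Logistics SA (R3): 80% × 20% = 16% of Pinebrook Industries Corp.
Chain via Ashford Shipping BV (R3): 75% × 50% = 37.5% of Pinebrook Industries Corp.
Chain via Silverbay Partners LP (R3): 100% × 20% = 20% of Pinebrook Industries Corp.
Direct interest in Pinebrook Industries Corp: 5%.
Aggregating (R1): 16% + 37.5% + 20% + 5% = 78.5%.

78.5%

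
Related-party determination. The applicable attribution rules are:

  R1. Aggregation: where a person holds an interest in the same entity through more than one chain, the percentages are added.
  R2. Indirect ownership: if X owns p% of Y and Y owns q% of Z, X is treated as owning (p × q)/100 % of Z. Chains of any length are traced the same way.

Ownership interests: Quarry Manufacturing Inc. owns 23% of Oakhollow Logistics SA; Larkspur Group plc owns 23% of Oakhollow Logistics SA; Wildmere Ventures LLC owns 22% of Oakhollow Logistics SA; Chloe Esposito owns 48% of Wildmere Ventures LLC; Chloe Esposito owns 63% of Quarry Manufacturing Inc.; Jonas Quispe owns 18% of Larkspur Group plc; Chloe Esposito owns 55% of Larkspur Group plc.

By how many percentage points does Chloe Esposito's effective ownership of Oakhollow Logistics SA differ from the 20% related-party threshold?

17.7

Chain via Wildmere Ventures LLC (R2): 48% × 22% = 10.56% of Oakhollow Logistics SA.
Chain via Quarry Manufacturing Inc. (R2): 63% × 23% = 14.49% of Oakhollow Logistics SA.
Chain via Larkspur Group plc (R2): 55% × 23% = 12.65% of Oakhollow Logistics SA.
Aggregating (R1): 10.56% + 14.49% + 12.65% = 37.7%.
37.7% exceeds the 20% threshold by 17.7 percentage points.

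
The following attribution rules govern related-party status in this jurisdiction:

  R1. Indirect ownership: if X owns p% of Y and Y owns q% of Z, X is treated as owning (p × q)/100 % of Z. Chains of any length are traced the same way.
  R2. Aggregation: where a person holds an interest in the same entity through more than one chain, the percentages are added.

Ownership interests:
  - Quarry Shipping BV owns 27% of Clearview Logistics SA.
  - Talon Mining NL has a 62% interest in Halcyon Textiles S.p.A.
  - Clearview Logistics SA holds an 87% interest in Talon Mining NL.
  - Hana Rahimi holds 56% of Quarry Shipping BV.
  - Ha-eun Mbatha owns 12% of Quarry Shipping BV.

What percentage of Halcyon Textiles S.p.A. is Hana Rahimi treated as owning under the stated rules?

Chain via Quarry Shipping BV → Clearview Logistics SA → Talon Mining NL (R1): 56% × 27% × 87% × 62% = 8.155728% of Halcyon Textiles S.p.A.

8.155728%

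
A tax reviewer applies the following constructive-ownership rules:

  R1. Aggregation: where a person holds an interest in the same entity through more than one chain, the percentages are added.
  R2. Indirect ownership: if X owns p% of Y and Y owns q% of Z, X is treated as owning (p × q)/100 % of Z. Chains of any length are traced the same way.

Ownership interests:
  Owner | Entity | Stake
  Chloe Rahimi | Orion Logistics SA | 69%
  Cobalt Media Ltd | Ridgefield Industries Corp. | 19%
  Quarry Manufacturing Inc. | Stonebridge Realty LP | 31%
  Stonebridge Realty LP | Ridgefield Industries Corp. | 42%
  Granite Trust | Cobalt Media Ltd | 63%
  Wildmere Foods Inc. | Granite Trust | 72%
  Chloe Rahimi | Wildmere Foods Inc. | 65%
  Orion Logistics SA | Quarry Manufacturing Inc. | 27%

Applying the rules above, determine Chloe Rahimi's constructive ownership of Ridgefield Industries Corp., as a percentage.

8.027586%

Chain via Wildmere Foods Inc. → Granite Trust → Cobalt Media Ltd (R2): 65% × 72% × 63% × 19% = 5.60196% of Ridgefield Industries Corp.
Chain via Orion Logistics SA → Quarry Manufacturing Inc. → Stonebridge Realty LP (R2): 69% × 27% × 31% × 42% = 2.425626% of Ridgefield Industries Corp.
Aggregating (R1): 5.60196% + 2.425626% = 8.027586%.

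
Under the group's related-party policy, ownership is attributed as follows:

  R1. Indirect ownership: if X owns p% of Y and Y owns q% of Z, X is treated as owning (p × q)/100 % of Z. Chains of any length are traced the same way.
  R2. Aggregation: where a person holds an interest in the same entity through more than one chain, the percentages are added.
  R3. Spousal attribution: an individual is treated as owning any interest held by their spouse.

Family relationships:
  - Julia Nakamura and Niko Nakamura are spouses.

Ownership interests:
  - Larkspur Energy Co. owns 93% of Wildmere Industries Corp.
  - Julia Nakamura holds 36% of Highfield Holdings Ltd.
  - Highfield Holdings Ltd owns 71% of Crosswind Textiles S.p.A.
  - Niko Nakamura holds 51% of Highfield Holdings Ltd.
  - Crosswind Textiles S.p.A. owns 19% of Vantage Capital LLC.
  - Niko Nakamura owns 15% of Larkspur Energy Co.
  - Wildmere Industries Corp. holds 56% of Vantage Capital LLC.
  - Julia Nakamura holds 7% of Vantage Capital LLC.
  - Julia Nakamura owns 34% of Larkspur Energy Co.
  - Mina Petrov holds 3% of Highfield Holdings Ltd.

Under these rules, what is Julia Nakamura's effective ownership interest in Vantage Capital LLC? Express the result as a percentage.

By spousal attribution (R3), Julia Nakamura is treated as also owning Niko Nakamura's interest in Highfield Holdings Ltd, giving 36% + 51% = 87%.
By spousal attribution (R3), Julia Nakamura is treated as also owning Niko Nakamura's interest in Larkspur Energy Co, giving 34% + 15% = 49%.
Chain via Highfield Holdings Ltd → Crosswind Textiles S.p.A. (R1): 87% × 71% × 19% = 11.7363% of Vantage Capital LLC.
Chain via Larkspur Energy Co. → Wildmere Industries Corp. (R1): 49% × 93% × 56% = 25.5192% of Vantage Capital LLC.
Direct interest in Vantage Capital LLC: 7%.
Aggregating (R2): 11.7363% + 25.5192% + 7% = 44.2555%.

44.2555%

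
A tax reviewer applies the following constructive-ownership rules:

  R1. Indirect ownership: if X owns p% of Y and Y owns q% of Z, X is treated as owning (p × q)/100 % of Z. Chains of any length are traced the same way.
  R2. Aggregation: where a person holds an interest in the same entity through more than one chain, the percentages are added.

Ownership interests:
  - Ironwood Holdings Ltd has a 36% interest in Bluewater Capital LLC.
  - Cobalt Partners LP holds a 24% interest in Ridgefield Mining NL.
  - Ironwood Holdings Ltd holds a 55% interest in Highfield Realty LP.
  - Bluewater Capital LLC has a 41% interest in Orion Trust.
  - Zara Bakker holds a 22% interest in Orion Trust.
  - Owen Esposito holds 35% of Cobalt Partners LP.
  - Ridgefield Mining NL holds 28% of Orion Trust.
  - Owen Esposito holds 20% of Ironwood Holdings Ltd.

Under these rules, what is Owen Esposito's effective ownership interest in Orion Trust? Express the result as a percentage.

5.304%

Chain via Cobalt Partners LP → Ridgefield Mining NL (R1): 35% × 24% × 28% = 2.352% of Orion Trust.
Chain via Ironwood Holdings Ltd → Bluewater Capital LLC (R1): 20% × 36% × 41% = 2.952% of Orion Trust.
Aggregating (R2): 2.352% + 2.952% = 5.304%.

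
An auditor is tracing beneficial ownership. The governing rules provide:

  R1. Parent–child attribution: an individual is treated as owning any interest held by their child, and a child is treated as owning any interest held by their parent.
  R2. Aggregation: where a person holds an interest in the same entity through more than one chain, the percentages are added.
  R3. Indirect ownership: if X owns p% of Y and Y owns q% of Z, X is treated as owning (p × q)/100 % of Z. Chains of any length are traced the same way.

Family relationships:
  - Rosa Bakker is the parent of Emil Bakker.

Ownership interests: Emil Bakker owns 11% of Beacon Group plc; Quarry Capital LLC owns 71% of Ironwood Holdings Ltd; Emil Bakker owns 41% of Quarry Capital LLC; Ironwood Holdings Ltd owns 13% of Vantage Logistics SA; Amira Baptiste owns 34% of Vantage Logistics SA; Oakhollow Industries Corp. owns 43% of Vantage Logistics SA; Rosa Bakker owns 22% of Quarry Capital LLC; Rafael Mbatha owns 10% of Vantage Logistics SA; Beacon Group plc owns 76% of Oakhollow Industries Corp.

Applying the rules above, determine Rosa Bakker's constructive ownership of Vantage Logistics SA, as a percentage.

9.4097%

By parent–child attribution (R1), Rosa Bakker is treated as also owning Emil Bakker's interest in Quarry Capital LLC, giving 22% + 41% = 63%.
By parent–child attribution (R1), Rosa Bakker is treated as owning Emil Bakker's 11% interest in Beacon Group plc.
Chain via Quarry Capital LLC → Ironwood Holdings Ltd (R3): 63% × 71% × 13% = 5.8149% of Vantage Logistics SA.
Chain via Beacon Group plc → Oakhollow Industries Corp. (R3): 11% × 76% × 43% = 3.5948% of Vantage Logistics SA.
Aggregating (R2): 5.8149% + 3.5948% = 9.4097%.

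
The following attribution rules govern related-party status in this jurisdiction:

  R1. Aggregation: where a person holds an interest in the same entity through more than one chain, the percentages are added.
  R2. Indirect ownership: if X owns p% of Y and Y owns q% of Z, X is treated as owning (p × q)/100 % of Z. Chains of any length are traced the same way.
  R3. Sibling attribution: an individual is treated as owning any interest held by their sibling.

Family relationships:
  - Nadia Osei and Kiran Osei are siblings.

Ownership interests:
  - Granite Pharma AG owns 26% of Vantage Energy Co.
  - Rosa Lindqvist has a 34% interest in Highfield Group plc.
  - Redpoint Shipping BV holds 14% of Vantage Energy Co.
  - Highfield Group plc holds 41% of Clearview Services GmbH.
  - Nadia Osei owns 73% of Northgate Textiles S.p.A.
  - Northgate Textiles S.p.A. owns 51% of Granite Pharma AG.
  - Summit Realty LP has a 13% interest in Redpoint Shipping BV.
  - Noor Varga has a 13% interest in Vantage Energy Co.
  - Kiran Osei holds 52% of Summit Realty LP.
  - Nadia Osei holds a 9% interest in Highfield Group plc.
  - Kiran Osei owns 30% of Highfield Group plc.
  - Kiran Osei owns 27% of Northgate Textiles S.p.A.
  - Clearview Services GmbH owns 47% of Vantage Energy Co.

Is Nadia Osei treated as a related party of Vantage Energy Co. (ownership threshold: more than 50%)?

By sibling attribution (R3), Nadia Osei is treated as also owning Kiran Osei's interest in Highfield Group plc, giving 9% + 30% = 39%.
By sibling attribution (R3), Nadia Osei is treated as also owning Kiran Osei's interest in Northgate Textiles S.p.A, giving 73% + 27% = 100%.
By sibling attribution (R3), Nadia Osei is treated as owning Kiran Osei's 52% interest in Summit Realty LP.
Chain via Highfield Group plc → Clearview Services GmbH (R2): 39% × 41% × 47% = 7.5153% of Vantage Energy Co.
Chain via Northgate Textiles S.p.A. → Granite Pharma AG (R2): 100% × 51% × 26% = 13.26% of Vantage Energy Co.
Chain via Summit Realty LP → Redpoint Shipping BV (R2): 52% × 13% × 14% = 0.9464% of Vantage Energy Co.
Aggregating (R1): 7.5153% + 13.26% + 0.9464% = 21.7217%.
21.7217% does not exceed the 50% threshold, so Nadia is not a related party to Vantage Energy Co.

No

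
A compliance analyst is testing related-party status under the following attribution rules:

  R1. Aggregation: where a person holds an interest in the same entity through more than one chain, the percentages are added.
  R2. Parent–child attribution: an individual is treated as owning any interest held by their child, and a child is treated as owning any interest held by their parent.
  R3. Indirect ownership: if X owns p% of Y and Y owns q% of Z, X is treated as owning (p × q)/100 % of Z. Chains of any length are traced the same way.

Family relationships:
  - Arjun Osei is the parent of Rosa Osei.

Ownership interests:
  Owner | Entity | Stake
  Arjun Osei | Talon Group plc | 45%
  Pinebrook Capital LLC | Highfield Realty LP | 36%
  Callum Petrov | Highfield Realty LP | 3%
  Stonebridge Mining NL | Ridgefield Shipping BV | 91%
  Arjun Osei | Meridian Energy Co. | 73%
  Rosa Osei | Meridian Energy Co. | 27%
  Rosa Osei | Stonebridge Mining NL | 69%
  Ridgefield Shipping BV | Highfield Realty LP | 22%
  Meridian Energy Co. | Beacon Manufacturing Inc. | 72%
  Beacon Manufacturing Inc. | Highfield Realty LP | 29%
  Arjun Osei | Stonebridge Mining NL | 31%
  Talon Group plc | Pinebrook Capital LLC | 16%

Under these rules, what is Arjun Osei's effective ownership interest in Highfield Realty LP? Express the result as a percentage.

43.492%

By parent–child attribution (R2), Arjun Osei is treated as also owning Rosa Osei's interest in Stonebridge Mining NL, giving 31% + 69% = 100%.
By parent–child attribution (R2), Arjun Osei is treated as also owning Rosa Osei's interest in Meridian Energy Co, giving 73% + 27% = 100%.
Chain via Stonebridge Mining NL → Ridgefield Shipping BV (R3): 100% × 91% × 22% = 20.02% of Highfield Realty LP.
Chain via Talon Group plc → Pinebrook Capital LLC (R3): 45% × 16% × 36% = 2.592% of Highfield Realty LP.
Chain via Meridian Energy Co. → Beacon Manufacturing Inc. (R3): 100% × 72% × 29% = 20.88% of Highfield Realty LP.
Aggregating (R1): 20.02% + 2.592% + 20.88% = 43.492%.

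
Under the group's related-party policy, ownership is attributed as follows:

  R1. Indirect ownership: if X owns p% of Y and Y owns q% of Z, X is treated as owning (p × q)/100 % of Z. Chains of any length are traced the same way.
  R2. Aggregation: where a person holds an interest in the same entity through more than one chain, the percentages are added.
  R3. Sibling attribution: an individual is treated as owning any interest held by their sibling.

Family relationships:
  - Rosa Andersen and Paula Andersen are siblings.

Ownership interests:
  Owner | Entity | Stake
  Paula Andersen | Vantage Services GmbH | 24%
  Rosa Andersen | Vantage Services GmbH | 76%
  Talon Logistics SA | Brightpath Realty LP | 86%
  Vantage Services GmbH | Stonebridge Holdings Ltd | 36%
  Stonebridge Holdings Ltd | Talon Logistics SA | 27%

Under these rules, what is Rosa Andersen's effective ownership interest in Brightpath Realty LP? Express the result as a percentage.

8.3592%

By sibling attribution (R3), Rosa Andersen is treated as also owning Paula Andersen's interest in Vantage Services GmbH, giving 76% + 24% = 100%.
Chain via Vantage Services GmbH → Stonebridge Holdings Ltd → Talon Logistics SA (R1): 100% × 36% × 27% × 86% = 8.3592% of Brightpath Realty LP.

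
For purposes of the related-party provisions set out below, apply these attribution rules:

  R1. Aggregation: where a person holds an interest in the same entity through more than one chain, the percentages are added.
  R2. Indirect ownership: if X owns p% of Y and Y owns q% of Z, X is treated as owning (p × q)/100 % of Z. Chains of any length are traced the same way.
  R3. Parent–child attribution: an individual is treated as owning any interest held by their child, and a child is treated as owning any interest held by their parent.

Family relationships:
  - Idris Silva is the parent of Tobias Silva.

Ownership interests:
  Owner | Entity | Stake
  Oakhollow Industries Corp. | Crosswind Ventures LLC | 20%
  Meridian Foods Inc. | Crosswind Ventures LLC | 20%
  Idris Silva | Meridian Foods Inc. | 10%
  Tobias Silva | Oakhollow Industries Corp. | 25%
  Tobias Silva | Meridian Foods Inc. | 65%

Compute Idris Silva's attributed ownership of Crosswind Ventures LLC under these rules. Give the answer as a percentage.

By parent–child attribution (R3), Idris Silva is treated as also owning Tobias Silva's interest in Meridian Foods Inc, giving 10% + 65% = 75%.
By parent–child attribution (R3), Idris Silva is treated as owning Tobias Silva's 25% interest in Oakhollow Industries Corp.
Chain via Meridian Foods Inc. (R2): 75% × 20% = 15% of Crosswind Ventures LLC.
Chain via Oakhollow Industries Corp. (R2): 25% × 20% = 5% of Crosswind Ventures LLC.
Aggregating (R1): 15% + 5% = 20%.

20%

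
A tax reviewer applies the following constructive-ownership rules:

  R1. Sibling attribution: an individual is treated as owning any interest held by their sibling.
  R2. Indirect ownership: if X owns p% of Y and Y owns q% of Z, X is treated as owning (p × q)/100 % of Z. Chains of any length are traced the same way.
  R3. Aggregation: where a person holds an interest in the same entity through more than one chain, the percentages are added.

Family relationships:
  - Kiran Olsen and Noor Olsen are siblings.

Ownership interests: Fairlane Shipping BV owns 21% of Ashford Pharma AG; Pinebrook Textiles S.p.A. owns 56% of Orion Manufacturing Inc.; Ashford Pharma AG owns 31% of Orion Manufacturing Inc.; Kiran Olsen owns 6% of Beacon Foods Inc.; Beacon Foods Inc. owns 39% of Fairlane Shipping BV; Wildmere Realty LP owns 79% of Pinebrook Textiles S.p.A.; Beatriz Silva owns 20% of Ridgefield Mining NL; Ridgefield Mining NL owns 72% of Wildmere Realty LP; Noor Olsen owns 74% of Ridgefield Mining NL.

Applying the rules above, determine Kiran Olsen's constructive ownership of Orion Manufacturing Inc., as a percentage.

23.723406%

By sibling attribution (R1), Kiran Olsen is treated as owning Noor Olsen's 74% interest in Ridgefield Mining NL.
Chain via Beacon Foods Inc. → Fairlane Shipping BV → Ashford Pharma AG (R2): 6% × 39% × 21% × 31% = 0.152334% of Orion Manufacturing Inc.
Chain via Ridgefield Mining NL → Wildmere Realty LP → Pinebrook Textiles S.p.A. (R2): 74% × 72% × 79% × 56% = 23.571072% of Orion Manufacturing Inc.
Aggregating (R3): 0.152334% + 23.571072% = 23.723406%.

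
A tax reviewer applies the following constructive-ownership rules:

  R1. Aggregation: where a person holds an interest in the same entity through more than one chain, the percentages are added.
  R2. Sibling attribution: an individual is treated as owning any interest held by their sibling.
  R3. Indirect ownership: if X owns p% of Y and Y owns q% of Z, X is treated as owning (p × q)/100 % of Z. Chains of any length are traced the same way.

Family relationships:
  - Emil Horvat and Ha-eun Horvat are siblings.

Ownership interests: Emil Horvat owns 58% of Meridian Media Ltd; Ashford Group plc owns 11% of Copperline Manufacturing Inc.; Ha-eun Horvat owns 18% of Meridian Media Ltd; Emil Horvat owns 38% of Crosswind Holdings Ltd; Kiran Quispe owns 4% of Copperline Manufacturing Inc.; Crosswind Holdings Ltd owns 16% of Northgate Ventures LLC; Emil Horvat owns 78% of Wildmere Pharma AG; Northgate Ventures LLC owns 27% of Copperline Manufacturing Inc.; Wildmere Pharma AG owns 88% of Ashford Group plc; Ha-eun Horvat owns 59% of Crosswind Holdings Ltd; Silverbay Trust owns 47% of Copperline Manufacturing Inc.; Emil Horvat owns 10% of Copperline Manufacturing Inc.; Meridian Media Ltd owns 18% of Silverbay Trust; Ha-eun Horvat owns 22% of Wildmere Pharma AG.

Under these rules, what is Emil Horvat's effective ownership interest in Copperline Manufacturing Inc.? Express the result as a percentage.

By sibling attribution (R2), Emil Horvat is treated as also owning Ha-eun Horvat's interest in Meridian Media Ltd, giving 58% + 18% = 76%.
By sibling attribution (R2), Emil Horvat is treated as also owning Ha-eun Horvat's interest in Wildmere Pharma AG, giving 78% + 22% = 100%.
By sibling attribution (R2), Emil Horvat is treated as also owning Ha-eun Horvat's interest in Crosswind Holdings Ltd, giving 38% + 59% = 97%.
Chain via Meridian Media Ltd → Silverbay Trust (R3): 76% × 18% × 47% = 6.4296% of Copperline Manufacturing Inc.
Chain via Wildmere Pharma AG → Ashford Group plc (R3): 100% × 88% × 11% = 9.68% of Copperline Manufacturing Inc.
Chain via Crosswind Holdings Ltd → Northgate Ventures LLC (R3): 97% × 16% × 27% = 4.1904% of Copperline Manufacturing Inc.
Direct interest in Copperline Manufacturing Inc: 10%.
Aggregating (R1): 6.4296% + 9.68% + 4.1904% + 10% = 30.3%.

30.3%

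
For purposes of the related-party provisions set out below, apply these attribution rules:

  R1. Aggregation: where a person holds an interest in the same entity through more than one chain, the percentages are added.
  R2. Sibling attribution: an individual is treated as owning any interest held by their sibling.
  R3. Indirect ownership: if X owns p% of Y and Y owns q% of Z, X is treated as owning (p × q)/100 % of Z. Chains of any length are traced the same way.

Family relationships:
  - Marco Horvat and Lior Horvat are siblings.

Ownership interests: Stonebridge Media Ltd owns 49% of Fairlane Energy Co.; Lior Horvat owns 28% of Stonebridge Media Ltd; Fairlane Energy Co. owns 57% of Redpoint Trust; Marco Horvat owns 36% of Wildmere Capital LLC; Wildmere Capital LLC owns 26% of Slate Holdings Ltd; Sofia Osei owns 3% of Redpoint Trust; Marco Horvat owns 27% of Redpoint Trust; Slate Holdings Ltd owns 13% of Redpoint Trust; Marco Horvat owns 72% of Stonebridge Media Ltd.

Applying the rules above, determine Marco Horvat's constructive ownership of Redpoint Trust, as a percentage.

56.1468%

By sibling attribution (R2), Marco Horvat is treated as also owning Lior Horvat's interest in Stonebridge Media Ltd, giving 72% + 28% = 100%.
Chain via Wildmere Capital LLC → Slate Holdings Ltd (R3): 36% × 26% × 13% = 1.2168% of Redpoint Trust.
Chain via Stonebridge Media Ltd → Fairlane Energy Co. (R3): 100% × 49% × 57% = 27.93% of Redpoint Trust.
Direct interest in Redpoint Trust: 27%.
Aggregating (R1): 1.2168% + 27.93% + 27% = 56.1468%.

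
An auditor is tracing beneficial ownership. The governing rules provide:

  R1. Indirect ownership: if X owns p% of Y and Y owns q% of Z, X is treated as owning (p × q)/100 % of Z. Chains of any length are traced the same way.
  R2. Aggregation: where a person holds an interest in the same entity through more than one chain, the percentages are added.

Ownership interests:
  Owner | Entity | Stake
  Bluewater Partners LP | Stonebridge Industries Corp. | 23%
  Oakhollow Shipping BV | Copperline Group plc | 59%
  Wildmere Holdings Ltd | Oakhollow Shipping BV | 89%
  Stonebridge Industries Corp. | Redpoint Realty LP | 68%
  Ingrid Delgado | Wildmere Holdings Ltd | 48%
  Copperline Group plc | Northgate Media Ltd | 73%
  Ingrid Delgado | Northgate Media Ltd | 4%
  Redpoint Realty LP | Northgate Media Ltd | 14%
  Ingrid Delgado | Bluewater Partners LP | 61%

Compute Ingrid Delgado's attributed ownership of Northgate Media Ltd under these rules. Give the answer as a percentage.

23.73516%

Chain via Wildmere Holdings Ltd → Oakhollow Shipping BV → Copperline Group plc (R1): 48% × 89% × 59% × 73% = 18.399504% of Northgate Media Ltd.
Chain via Bluewater Partners LP → Stonebridge Industries Corp. → Redpoint Realty LP (R1): 61% × 23% × 68% × 14% = 1.335656% of Northgate Media Ltd.
Direct interest in Northgate Media Ltd: 4%.
Aggregating (R2): 18.399504% + 1.335656% + 4% = 23.73516%.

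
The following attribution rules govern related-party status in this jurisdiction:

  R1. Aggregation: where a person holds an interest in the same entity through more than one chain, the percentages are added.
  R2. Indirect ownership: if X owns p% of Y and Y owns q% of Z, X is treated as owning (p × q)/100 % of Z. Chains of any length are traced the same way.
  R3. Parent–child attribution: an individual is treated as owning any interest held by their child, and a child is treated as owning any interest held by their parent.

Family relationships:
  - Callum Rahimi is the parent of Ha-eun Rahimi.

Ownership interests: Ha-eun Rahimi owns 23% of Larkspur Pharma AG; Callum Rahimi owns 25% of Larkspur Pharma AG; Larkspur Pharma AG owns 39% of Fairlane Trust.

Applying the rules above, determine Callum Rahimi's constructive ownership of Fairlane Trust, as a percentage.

18.72%

By parent–child attribution (R3), Callum Rahimi is treated as also owning Ha-eun Rahimi's interest in Larkspur Pharma AG, giving 25% + 23% = 48%.
Chain via Larkspur Pharma AG (R2): 48% × 39% = 18.72% of Fairlane Trust.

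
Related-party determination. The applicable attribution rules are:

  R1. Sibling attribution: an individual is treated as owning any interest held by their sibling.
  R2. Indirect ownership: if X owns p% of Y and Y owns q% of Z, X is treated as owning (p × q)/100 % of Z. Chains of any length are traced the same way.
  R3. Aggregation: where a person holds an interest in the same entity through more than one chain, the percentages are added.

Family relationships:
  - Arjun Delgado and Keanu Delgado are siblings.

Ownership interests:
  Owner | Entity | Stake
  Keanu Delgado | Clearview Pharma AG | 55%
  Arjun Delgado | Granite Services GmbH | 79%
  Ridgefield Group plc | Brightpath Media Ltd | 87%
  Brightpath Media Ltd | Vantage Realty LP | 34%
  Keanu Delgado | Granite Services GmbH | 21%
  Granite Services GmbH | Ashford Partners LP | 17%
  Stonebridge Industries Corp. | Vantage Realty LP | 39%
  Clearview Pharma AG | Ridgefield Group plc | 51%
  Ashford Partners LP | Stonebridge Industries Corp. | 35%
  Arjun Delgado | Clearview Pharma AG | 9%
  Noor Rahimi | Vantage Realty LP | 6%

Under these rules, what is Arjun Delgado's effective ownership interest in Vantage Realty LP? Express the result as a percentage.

11.975412%

By sibling attribution (R1), Arjun Delgado is treated as also owning Keanu Delgado's interest in Granite Services GmbH, giving 79% + 21% = 100%.
By sibling attribution (R1), Arjun Delgado is treated as also owning Keanu Delgado's interest in Clearview Pharma AG, giving 9% + 55% = 64%.
Chain via Granite Services GmbH → Ashford Partners LP → Stonebridge Industries Corp. (R2): 100% × 17% × 35% × 39% = 2.3205% of Vantage Realty LP.
Chain via Clearview Pharma AG → Ridgefield Group plc → Brightpath Media Ltd (R2): 64% × 51% × 87% × 34% = 9.654912% of Vantage Realty LP.
Aggregating (R3): 2.3205% + 9.654912% = 11.975412%.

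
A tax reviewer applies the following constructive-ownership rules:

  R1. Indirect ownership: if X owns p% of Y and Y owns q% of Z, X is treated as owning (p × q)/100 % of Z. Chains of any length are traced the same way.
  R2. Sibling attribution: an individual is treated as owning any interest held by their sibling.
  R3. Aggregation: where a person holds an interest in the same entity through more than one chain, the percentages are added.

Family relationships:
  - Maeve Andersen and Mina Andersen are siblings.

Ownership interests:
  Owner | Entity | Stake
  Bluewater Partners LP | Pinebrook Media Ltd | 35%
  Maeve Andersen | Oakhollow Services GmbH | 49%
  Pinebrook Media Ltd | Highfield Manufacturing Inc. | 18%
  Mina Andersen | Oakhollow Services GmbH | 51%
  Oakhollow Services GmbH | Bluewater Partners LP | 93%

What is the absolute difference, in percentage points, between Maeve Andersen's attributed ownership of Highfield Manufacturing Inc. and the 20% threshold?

14.141

By sibling attribution (R2), Maeve Andersen is treated as also owning Mina Andersen's interest in Oakhollow Services GmbH, giving 49% + 51% = 100%.
Chain via Oakhollow Services GmbH → Bluewater Partners LP → Pinebrook Media Ltd (R1): 100% × 93% × 35% × 18% = 5.859% of Highfield Manufacturing Inc.
5.859% falls short of the 20% threshold by 14.141 percentage points.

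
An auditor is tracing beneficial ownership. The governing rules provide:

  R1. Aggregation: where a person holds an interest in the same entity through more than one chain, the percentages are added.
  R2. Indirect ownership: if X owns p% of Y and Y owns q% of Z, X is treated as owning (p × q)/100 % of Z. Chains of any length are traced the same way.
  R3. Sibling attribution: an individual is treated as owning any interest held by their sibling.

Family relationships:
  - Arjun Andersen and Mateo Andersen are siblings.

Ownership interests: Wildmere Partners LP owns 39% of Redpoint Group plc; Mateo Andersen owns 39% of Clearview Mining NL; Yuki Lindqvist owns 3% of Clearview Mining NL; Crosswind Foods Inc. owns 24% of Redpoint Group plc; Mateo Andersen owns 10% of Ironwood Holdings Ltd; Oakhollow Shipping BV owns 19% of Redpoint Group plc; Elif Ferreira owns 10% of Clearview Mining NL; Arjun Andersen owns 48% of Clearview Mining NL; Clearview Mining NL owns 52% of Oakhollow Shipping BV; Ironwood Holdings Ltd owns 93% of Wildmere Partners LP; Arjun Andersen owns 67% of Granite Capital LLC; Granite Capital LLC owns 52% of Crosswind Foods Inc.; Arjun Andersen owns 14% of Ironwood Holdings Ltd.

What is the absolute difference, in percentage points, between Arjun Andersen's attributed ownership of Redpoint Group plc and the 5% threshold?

20.662

By sibling attribution (R3), Arjun Andersen is treated as also owning Mateo Andersen's interest in Clearview Mining NL, giving 48% + 39% = 87%.
By sibling attribution (R3), Arjun Andersen is treated as also owning Mateo Andersen's interest in Ironwood Holdings Ltd, giving 14% + 10% = 24%.
Chain via Clearview Mining NL → Oakhollow Shipping BV (R2): 87% × 52% × 19% = 8.5956% of Redpoint Group plc.
Chain via Ironwood Holdings Ltd → Wildmere Partners LP (R2): 24% × 93% × 39% = 8.7048% of Redpoint Group plc.
Chain via Granite Capital LLC → Crosswind Foods Inc. (R2): 67% × 52% × 24% = 8.3616% of Redpoint Group plc.
Aggregating (R1): 8.5956% + 8.7048% + 8.3616% = 25.662%.
25.662% exceeds the 5% threshold by 20.662 percentage points.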